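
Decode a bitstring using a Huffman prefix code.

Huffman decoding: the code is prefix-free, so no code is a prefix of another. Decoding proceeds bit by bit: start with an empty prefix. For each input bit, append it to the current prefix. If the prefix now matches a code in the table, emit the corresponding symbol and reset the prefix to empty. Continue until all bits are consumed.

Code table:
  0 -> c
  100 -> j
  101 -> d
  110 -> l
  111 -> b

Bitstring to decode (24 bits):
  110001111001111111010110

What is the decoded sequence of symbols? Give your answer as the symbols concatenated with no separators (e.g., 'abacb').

Bit 0: prefix='1' (no match yet)
Bit 1: prefix='11' (no match yet)
Bit 2: prefix='110' -> emit 'l', reset
Bit 3: prefix='0' -> emit 'c', reset
Bit 4: prefix='0' -> emit 'c', reset
Bit 5: prefix='1' (no match yet)
Bit 6: prefix='11' (no match yet)
Bit 7: prefix='111' -> emit 'b', reset
Bit 8: prefix='1' (no match yet)
Bit 9: prefix='10' (no match yet)
Bit 10: prefix='100' -> emit 'j', reset
Bit 11: prefix='1' (no match yet)
Bit 12: prefix='11' (no match yet)
Bit 13: prefix='111' -> emit 'b', reset
Bit 14: prefix='1' (no match yet)
Bit 15: prefix='11' (no match yet)
Bit 16: prefix='111' -> emit 'b', reset
Bit 17: prefix='1' (no match yet)
Bit 18: prefix='10' (no match yet)
Bit 19: prefix='101' -> emit 'd', reset
Bit 20: prefix='0' -> emit 'c', reset
Bit 21: prefix='1' (no match yet)
Bit 22: prefix='11' (no match yet)
Bit 23: prefix='110' -> emit 'l', reset

Answer: lccbjbbdcl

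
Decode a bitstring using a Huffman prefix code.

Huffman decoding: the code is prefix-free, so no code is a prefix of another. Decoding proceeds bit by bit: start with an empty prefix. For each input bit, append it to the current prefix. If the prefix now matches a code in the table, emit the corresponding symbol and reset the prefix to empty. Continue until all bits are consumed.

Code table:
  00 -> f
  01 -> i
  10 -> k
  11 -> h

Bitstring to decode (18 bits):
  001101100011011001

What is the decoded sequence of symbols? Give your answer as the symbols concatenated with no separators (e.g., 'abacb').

Answer: fhikfhiki

Derivation:
Bit 0: prefix='0' (no match yet)
Bit 1: prefix='00' -> emit 'f', reset
Bit 2: prefix='1' (no match yet)
Bit 3: prefix='11' -> emit 'h', reset
Bit 4: prefix='0' (no match yet)
Bit 5: prefix='01' -> emit 'i', reset
Bit 6: prefix='1' (no match yet)
Bit 7: prefix='10' -> emit 'k', reset
Bit 8: prefix='0' (no match yet)
Bit 9: prefix='00' -> emit 'f', reset
Bit 10: prefix='1' (no match yet)
Bit 11: prefix='11' -> emit 'h', reset
Bit 12: prefix='0' (no match yet)
Bit 13: prefix='01' -> emit 'i', reset
Bit 14: prefix='1' (no match yet)
Bit 15: prefix='10' -> emit 'k', reset
Bit 16: prefix='0' (no match yet)
Bit 17: prefix='01' -> emit 'i', reset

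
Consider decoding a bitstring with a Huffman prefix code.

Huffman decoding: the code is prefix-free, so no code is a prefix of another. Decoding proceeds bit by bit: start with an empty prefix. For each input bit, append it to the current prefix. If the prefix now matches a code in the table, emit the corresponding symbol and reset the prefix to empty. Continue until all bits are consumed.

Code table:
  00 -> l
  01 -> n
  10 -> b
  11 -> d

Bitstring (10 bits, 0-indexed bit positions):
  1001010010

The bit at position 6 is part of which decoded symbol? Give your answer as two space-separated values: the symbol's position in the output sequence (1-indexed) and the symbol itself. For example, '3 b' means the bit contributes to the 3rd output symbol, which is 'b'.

Bit 0: prefix='1' (no match yet)
Bit 1: prefix='10' -> emit 'b', reset
Bit 2: prefix='0' (no match yet)
Bit 3: prefix='01' -> emit 'n', reset
Bit 4: prefix='0' (no match yet)
Bit 5: prefix='01' -> emit 'n', reset
Bit 6: prefix='0' (no match yet)
Bit 7: prefix='00' -> emit 'l', reset
Bit 8: prefix='1' (no match yet)
Bit 9: prefix='10' -> emit 'b', reset

Answer: 4 l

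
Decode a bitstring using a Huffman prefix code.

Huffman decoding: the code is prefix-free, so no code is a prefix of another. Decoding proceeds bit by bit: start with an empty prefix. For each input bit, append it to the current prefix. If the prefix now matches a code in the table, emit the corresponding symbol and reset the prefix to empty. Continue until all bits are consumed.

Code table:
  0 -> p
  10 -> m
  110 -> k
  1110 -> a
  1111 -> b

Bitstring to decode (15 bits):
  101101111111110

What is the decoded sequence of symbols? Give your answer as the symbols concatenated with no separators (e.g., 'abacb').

Bit 0: prefix='1' (no match yet)
Bit 1: prefix='10' -> emit 'm', reset
Bit 2: prefix='1' (no match yet)
Bit 3: prefix='11' (no match yet)
Bit 4: prefix='110' -> emit 'k', reset
Bit 5: prefix='1' (no match yet)
Bit 6: prefix='11' (no match yet)
Bit 7: prefix='111' (no match yet)
Bit 8: prefix='1111' -> emit 'b', reset
Bit 9: prefix='1' (no match yet)
Bit 10: prefix='11' (no match yet)
Bit 11: prefix='111' (no match yet)
Bit 12: prefix='1111' -> emit 'b', reset
Bit 13: prefix='1' (no match yet)
Bit 14: prefix='10' -> emit 'm', reset

Answer: mkbbm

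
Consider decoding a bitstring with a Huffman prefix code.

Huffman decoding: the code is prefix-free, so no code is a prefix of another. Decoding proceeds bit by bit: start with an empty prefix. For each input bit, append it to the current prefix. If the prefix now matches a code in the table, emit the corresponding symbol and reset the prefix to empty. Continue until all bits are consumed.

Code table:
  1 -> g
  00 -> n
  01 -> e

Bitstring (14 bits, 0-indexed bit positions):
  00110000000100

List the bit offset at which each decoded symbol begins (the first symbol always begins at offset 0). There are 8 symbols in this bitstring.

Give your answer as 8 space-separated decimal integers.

Answer: 0 2 3 4 6 8 10 12

Derivation:
Bit 0: prefix='0' (no match yet)
Bit 1: prefix='00' -> emit 'n', reset
Bit 2: prefix='1' -> emit 'g', reset
Bit 3: prefix='1' -> emit 'g', reset
Bit 4: prefix='0' (no match yet)
Bit 5: prefix='00' -> emit 'n', reset
Bit 6: prefix='0' (no match yet)
Bit 7: prefix='00' -> emit 'n', reset
Bit 8: prefix='0' (no match yet)
Bit 9: prefix='00' -> emit 'n', reset
Bit 10: prefix='0' (no match yet)
Bit 11: prefix='01' -> emit 'e', reset
Bit 12: prefix='0' (no match yet)
Bit 13: prefix='00' -> emit 'n', reset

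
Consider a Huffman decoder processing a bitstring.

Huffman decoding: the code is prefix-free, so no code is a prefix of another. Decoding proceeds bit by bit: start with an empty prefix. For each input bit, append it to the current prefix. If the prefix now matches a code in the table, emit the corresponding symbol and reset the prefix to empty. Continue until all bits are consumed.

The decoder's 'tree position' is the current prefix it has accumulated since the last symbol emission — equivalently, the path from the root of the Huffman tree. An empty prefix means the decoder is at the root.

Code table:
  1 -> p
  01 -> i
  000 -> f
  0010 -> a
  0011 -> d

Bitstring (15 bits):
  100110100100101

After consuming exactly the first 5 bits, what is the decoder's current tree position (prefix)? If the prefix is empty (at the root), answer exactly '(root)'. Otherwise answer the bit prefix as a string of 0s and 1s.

Answer: (root)

Derivation:
Bit 0: prefix='1' -> emit 'p', reset
Bit 1: prefix='0' (no match yet)
Bit 2: prefix='00' (no match yet)
Bit 3: prefix='001' (no match yet)
Bit 4: prefix='0011' -> emit 'd', reset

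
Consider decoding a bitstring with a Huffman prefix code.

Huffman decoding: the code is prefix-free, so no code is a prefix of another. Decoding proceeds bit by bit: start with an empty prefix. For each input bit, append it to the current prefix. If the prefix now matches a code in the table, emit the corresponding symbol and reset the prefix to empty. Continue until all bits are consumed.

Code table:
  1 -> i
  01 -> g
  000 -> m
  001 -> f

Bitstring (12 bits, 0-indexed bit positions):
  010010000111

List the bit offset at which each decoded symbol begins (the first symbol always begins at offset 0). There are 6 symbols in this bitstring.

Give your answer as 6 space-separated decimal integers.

Answer: 0 2 5 8 10 11

Derivation:
Bit 0: prefix='0' (no match yet)
Bit 1: prefix='01' -> emit 'g', reset
Bit 2: prefix='0' (no match yet)
Bit 3: prefix='00' (no match yet)
Bit 4: prefix='001' -> emit 'f', reset
Bit 5: prefix='0' (no match yet)
Bit 6: prefix='00' (no match yet)
Bit 7: prefix='000' -> emit 'm', reset
Bit 8: prefix='0' (no match yet)
Bit 9: prefix='01' -> emit 'g', reset
Bit 10: prefix='1' -> emit 'i', reset
Bit 11: prefix='1' -> emit 'i', reset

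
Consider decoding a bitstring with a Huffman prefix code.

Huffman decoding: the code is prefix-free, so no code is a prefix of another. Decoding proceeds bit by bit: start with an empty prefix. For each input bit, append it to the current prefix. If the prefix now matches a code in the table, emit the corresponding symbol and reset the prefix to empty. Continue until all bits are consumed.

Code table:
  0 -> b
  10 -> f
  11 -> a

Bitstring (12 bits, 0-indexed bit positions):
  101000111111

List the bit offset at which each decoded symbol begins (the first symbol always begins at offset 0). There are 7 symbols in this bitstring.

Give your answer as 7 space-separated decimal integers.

Bit 0: prefix='1' (no match yet)
Bit 1: prefix='10' -> emit 'f', reset
Bit 2: prefix='1' (no match yet)
Bit 3: prefix='10' -> emit 'f', reset
Bit 4: prefix='0' -> emit 'b', reset
Bit 5: prefix='0' -> emit 'b', reset
Bit 6: prefix='1' (no match yet)
Bit 7: prefix='11' -> emit 'a', reset
Bit 8: prefix='1' (no match yet)
Bit 9: prefix='11' -> emit 'a', reset
Bit 10: prefix='1' (no match yet)
Bit 11: prefix='11' -> emit 'a', reset

Answer: 0 2 4 5 6 8 10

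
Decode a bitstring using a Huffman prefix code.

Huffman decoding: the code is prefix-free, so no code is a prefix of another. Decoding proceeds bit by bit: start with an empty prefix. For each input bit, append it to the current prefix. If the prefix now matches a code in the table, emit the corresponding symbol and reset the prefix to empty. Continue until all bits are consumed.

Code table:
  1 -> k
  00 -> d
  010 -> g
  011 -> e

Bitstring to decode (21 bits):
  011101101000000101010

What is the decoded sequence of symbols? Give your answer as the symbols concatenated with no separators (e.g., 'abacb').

Bit 0: prefix='0' (no match yet)
Bit 1: prefix='01' (no match yet)
Bit 2: prefix='011' -> emit 'e', reset
Bit 3: prefix='1' -> emit 'k', reset
Bit 4: prefix='0' (no match yet)
Bit 5: prefix='01' (no match yet)
Bit 6: prefix='011' -> emit 'e', reset
Bit 7: prefix='0' (no match yet)
Bit 8: prefix='01' (no match yet)
Bit 9: prefix='010' -> emit 'g', reset
Bit 10: prefix='0' (no match yet)
Bit 11: prefix='00' -> emit 'd', reset
Bit 12: prefix='0' (no match yet)
Bit 13: prefix='00' -> emit 'd', reset
Bit 14: prefix='0' (no match yet)
Bit 15: prefix='01' (no match yet)
Bit 16: prefix='010' -> emit 'g', reset
Bit 17: prefix='1' -> emit 'k', reset
Bit 18: prefix='0' (no match yet)
Bit 19: prefix='01' (no match yet)
Bit 20: prefix='010' -> emit 'g', reset

Answer: ekegddgkg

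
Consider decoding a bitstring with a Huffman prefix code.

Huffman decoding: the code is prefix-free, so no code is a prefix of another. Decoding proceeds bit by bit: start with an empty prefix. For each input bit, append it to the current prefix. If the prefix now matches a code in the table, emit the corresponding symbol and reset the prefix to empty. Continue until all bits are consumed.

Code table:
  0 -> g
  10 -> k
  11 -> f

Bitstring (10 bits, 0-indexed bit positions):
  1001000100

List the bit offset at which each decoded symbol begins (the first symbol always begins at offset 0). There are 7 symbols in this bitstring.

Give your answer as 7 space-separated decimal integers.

Bit 0: prefix='1' (no match yet)
Bit 1: prefix='10' -> emit 'k', reset
Bit 2: prefix='0' -> emit 'g', reset
Bit 3: prefix='1' (no match yet)
Bit 4: prefix='10' -> emit 'k', reset
Bit 5: prefix='0' -> emit 'g', reset
Bit 6: prefix='0' -> emit 'g', reset
Bit 7: prefix='1' (no match yet)
Bit 8: prefix='10' -> emit 'k', reset
Bit 9: prefix='0' -> emit 'g', reset

Answer: 0 2 3 5 6 7 9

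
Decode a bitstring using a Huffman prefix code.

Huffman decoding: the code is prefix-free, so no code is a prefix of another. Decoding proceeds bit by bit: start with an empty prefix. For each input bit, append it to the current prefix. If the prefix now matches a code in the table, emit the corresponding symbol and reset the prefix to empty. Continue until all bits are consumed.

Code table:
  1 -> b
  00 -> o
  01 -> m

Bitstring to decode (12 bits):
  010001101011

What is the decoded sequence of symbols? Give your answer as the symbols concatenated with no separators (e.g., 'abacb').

Bit 0: prefix='0' (no match yet)
Bit 1: prefix='01' -> emit 'm', reset
Bit 2: prefix='0' (no match yet)
Bit 3: prefix='00' -> emit 'o', reset
Bit 4: prefix='0' (no match yet)
Bit 5: prefix='01' -> emit 'm', reset
Bit 6: prefix='1' -> emit 'b', reset
Bit 7: prefix='0' (no match yet)
Bit 8: prefix='01' -> emit 'm', reset
Bit 9: prefix='0' (no match yet)
Bit 10: prefix='01' -> emit 'm', reset
Bit 11: prefix='1' -> emit 'b', reset

Answer: mombmmb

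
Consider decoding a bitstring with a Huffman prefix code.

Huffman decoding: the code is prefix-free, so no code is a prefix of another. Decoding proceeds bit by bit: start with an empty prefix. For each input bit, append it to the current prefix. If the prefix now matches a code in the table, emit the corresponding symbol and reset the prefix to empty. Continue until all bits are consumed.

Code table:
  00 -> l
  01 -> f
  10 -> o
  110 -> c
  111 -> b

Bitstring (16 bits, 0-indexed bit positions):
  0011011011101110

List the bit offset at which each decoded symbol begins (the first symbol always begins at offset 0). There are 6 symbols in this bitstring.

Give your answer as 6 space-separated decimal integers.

Bit 0: prefix='0' (no match yet)
Bit 1: prefix='00' -> emit 'l', reset
Bit 2: prefix='1' (no match yet)
Bit 3: prefix='11' (no match yet)
Bit 4: prefix='110' -> emit 'c', reset
Bit 5: prefix='1' (no match yet)
Bit 6: prefix='11' (no match yet)
Bit 7: prefix='110' -> emit 'c', reset
Bit 8: prefix='1' (no match yet)
Bit 9: prefix='11' (no match yet)
Bit 10: prefix='111' -> emit 'b', reset
Bit 11: prefix='0' (no match yet)
Bit 12: prefix='01' -> emit 'f', reset
Bit 13: prefix='1' (no match yet)
Bit 14: prefix='11' (no match yet)
Bit 15: prefix='110' -> emit 'c', reset

Answer: 0 2 5 8 11 13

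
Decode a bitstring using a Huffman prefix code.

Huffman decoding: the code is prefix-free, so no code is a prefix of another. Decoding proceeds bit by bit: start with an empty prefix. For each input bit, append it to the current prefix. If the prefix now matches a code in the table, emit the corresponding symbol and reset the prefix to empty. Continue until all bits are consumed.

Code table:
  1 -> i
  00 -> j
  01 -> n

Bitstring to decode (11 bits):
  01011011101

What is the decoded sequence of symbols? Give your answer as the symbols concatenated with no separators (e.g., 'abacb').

Answer: nniniin

Derivation:
Bit 0: prefix='0' (no match yet)
Bit 1: prefix='01' -> emit 'n', reset
Bit 2: prefix='0' (no match yet)
Bit 3: prefix='01' -> emit 'n', reset
Bit 4: prefix='1' -> emit 'i', reset
Bit 5: prefix='0' (no match yet)
Bit 6: prefix='01' -> emit 'n', reset
Bit 7: prefix='1' -> emit 'i', reset
Bit 8: prefix='1' -> emit 'i', reset
Bit 9: prefix='0' (no match yet)
Bit 10: prefix='01' -> emit 'n', reset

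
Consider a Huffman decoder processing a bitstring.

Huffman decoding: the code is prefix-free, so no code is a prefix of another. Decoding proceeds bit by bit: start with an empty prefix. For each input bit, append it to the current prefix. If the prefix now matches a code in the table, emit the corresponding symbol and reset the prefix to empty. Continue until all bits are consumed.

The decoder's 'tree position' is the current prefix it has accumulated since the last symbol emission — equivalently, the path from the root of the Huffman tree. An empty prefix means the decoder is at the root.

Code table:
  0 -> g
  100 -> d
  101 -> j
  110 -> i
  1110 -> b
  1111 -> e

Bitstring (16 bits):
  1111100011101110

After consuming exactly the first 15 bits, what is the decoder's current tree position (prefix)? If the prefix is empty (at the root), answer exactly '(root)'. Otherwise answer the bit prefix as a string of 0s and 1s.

Bit 0: prefix='1' (no match yet)
Bit 1: prefix='11' (no match yet)
Bit 2: prefix='111' (no match yet)
Bit 3: prefix='1111' -> emit 'e', reset
Bit 4: prefix='1' (no match yet)
Bit 5: prefix='10' (no match yet)
Bit 6: prefix='100' -> emit 'd', reset
Bit 7: prefix='0' -> emit 'g', reset
Bit 8: prefix='1' (no match yet)
Bit 9: prefix='11' (no match yet)
Bit 10: prefix='111' (no match yet)
Bit 11: prefix='1110' -> emit 'b', reset
Bit 12: prefix='1' (no match yet)
Bit 13: prefix='11' (no match yet)
Bit 14: prefix='111' (no match yet)

Answer: 111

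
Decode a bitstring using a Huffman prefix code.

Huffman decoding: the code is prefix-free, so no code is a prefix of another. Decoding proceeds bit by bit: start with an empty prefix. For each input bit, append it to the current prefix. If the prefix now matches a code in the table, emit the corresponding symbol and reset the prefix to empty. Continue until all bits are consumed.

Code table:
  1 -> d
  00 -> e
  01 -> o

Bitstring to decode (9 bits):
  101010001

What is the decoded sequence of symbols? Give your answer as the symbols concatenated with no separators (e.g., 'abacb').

Bit 0: prefix='1' -> emit 'd', reset
Bit 1: prefix='0' (no match yet)
Bit 2: prefix='01' -> emit 'o', reset
Bit 3: prefix='0' (no match yet)
Bit 4: prefix='01' -> emit 'o', reset
Bit 5: prefix='0' (no match yet)
Bit 6: prefix='00' -> emit 'e', reset
Bit 7: prefix='0' (no match yet)
Bit 8: prefix='01' -> emit 'o', reset

Answer: dooeo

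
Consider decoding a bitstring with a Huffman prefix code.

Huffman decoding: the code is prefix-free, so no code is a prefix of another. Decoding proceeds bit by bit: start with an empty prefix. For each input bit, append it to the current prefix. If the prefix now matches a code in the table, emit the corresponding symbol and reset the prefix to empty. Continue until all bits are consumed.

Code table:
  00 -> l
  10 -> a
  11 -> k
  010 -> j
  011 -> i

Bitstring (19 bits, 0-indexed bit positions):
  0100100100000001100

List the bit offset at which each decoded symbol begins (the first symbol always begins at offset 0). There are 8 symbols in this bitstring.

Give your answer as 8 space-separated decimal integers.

Answer: 0 3 6 9 11 13 15 17

Derivation:
Bit 0: prefix='0' (no match yet)
Bit 1: prefix='01' (no match yet)
Bit 2: prefix='010' -> emit 'j', reset
Bit 3: prefix='0' (no match yet)
Bit 4: prefix='01' (no match yet)
Bit 5: prefix='010' -> emit 'j', reset
Bit 6: prefix='0' (no match yet)
Bit 7: prefix='01' (no match yet)
Bit 8: prefix='010' -> emit 'j', reset
Bit 9: prefix='0' (no match yet)
Bit 10: prefix='00' -> emit 'l', reset
Bit 11: prefix='0' (no match yet)
Bit 12: prefix='00' -> emit 'l', reset
Bit 13: prefix='0' (no match yet)
Bit 14: prefix='00' -> emit 'l', reset
Bit 15: prefix='1' (no match yet)
Bit 16: prefix='11' -> emit 'k', reset
Bit 17: prefix='0' (no match yet)
Bit 18: prefix='00' -> emit 'l', reset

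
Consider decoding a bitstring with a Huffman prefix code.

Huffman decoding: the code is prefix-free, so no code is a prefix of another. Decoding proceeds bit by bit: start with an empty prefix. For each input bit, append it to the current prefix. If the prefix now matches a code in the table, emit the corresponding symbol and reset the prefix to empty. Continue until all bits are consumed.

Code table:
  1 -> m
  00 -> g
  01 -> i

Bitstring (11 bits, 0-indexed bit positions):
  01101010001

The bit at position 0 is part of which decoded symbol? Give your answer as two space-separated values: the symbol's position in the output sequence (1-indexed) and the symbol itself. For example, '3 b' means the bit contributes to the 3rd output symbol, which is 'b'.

Answer: 1 i

Derivation:
Bit 0: prefix='0' (no match yet)
Bit 1: prefix='01' -> emit 'i', reset
Bit 2: prefix='1' -> emit 'm', reset
Bit 3: prefix='0' (no match yet)
Bit 4: prefix='01' -> emit 'i', reset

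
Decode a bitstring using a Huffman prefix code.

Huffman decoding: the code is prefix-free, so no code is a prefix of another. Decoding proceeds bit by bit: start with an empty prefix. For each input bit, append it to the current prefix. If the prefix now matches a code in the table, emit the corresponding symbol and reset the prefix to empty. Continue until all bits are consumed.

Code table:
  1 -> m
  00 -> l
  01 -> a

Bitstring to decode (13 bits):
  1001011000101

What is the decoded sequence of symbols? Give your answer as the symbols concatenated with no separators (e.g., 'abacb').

Answer: mlmamlaa

Derivation:
Bit 0: prefix='1' -> emit 'm', reset
Bit 1: prefix='0' (no match yet)
Bit 2: prefix='00' -> emit 'l', reset
Bit 3: prefix='1' -> emit 'm', reset
Bit 4: prefix='0' (no match yet)
Bit 5: prefix='01' -> emit 'a', reset
Bit 6: prefix='1' -> emit 'm', reset
Bit 7: prefix='0' (no match yet)
Bit 8: prefix='00' -> emit 'l', reset
Bit 9: prefix='0' (no match yet)
Bit 10: prefix='01' -> emit 'a', reset
Bit 11: prefix='0' (no match yet)
Bit 12: prefix='01' -> emit 'a', reset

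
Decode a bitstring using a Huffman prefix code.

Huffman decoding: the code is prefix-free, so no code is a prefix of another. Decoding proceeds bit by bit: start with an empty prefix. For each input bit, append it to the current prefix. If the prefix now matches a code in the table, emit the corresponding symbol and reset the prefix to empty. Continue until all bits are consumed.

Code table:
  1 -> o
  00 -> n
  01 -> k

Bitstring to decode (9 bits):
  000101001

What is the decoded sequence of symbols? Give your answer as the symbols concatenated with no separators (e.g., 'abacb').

Bit 0: prefix='0' (no match yet)
Bit 1: prefix='00' -> emit 'n', reset
Bit 2: prefix='0' (no match yet)
Bit 3: prefix='01' -> emit 'k', reset
Bit 4: prefix='0' (no match yet)
Bit 5: prefix='01' -> emit 'k', reset
Bit 6: prefix='0' (no match yet)
Bit 7: prefix='00' -> emit 'n', reset
Bit 8: prefix='1' -> emit 'o', reset

Answer: nkkno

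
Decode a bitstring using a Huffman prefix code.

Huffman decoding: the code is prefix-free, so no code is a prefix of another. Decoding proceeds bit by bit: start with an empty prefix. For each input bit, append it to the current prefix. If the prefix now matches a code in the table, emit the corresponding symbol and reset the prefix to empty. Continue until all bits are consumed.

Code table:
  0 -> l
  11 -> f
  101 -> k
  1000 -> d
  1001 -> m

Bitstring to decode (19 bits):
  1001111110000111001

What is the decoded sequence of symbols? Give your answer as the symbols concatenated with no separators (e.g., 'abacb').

Bit 0: prefix='1' (no match yet)
Bit 1: prefix='10' (no match yet)
Bit 2: prefix='100' (no match yet)
Bit 3: prefix='1001' -> emit 'm', reset
Bit 4: prefix='1' (no match yet)
Bit 5: prefix='11' -> emit 'f', reset
Bit 6: prefix='1' (no match yet)
Bit 7: prefix='11' -> emit 'f', reset
Bit 8: prefix='1' (no match yet)
Bit 9: prefix='10' (no match yet)
Bit 10: prefix='100' (no match yet)
Bit 11: prefix='1000' -> emit 'd', reset
Bit 12: prefix='0' -> emit 'l', reset
Bit 13: prefix='1' (no match yet)
Bit 14: prefix='11' -> emit 'f', reset
Bit 15: prefix='1' (no match yet)
Bit 16: prefix='10' (no match yet)
Bit 17: prefix='100' (no match yet)
Bit 18: prefix='1001' -> emit 'm', reset

Answer: mffdlfm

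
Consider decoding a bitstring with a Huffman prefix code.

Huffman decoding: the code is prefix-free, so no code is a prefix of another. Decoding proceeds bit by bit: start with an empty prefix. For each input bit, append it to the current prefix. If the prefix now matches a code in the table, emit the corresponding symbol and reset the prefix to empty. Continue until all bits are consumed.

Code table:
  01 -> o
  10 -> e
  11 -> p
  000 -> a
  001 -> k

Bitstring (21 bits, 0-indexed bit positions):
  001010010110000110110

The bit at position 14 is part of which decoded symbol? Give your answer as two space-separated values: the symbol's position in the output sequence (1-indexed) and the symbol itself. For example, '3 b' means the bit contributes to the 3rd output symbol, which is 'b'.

Answer: 6 a

Derivation:
Bit 0: prefix='0' (no match yet)
Bit 1: prefix='00' (no match yet)
Bit 2: prefix='001' -> emit 'k', reset
Bit 3: prefix='0' (no match yet)
Bit 4: prefix='01' -> emit 'o', reset
Bit 5: prefix='0' (no match yet)
Bit 6: prefix='00' (no match yet)
Bit 7: prefix='001' -> emit 'k', reset
Bit 8: prefix='0' (no match yet)
Bit 9: prefix='01' -> emit 'o', reset
Bit 10: prefix='1' (no match yet)
Bit 11: prefix='10' -> emit 'e', reset
Bit 12: prefix='0' (no match yet)
Bit 13: prefix='00' (no match yet)
Bit 14: prefix='000' -> emit 'a', reset
Bit 15: prefix='1' (no match yet)
Bit 16: prefix='11' -> emit 'p', reset
Bit 17: prefix='0' (no match yet)
Bit 18: prefix='01' -> emit 'o', reset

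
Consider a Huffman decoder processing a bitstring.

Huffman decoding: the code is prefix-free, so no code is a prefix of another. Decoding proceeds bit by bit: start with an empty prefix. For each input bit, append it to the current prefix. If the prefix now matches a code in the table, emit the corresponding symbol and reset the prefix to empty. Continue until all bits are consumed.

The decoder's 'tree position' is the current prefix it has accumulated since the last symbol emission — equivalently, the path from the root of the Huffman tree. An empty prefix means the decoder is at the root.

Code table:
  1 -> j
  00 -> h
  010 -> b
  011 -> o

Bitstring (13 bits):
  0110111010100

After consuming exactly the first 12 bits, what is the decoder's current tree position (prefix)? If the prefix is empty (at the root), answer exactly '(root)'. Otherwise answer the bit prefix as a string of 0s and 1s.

Bit 0: prefix='0' (no match yet)
Bit 1: prefix='01' (no match yet)
Bit 2: prefix='011' -> emit 'o', reset
Bit 3: prefix='0' (no match yet)
Bit 4: prefix='01' (no match yet)
Bit 5: prefix='011' -> emit 'o', reset
Bit 6: prefix='1' -> emit 'j', reset
Bit 7: prefix='0' (no match yet)
Bit 8: prefix='01' (no match yet)
Bit 9: prefix='010' -> emit 'b', reset
Bit 10: prefix='1' -> emit 'j', reset
Bit 11: prefix='0' (no match yet)

Answer: 0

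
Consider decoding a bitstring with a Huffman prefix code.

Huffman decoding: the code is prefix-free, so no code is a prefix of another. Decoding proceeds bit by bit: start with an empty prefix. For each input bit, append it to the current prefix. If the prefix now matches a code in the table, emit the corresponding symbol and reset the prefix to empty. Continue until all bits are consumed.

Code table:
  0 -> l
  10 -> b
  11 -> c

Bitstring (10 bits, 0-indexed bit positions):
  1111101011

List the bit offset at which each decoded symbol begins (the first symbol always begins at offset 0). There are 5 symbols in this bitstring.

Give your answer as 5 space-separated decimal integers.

Bit 0: prefix='1' (no match yet)
Bit 1: prefix='11' -> emit 'c', reset
Bit 2: prefix='1' (no match yet)
Bit 3: prefix='11' -> emit 'c', reset
Bit 4: prefix='1' (no match yet)
Bit 5: prefix='10' -> emit 'b', reset
Bit 6: prefix='1' (no match yet)
Bit 7: prefix='10' -> emit 'b', reset
Bit 8: prefix='1' (no match yet)
Bit 9: prefix='11' -> emit 'c', reset

Answer: 0 2 4 6 8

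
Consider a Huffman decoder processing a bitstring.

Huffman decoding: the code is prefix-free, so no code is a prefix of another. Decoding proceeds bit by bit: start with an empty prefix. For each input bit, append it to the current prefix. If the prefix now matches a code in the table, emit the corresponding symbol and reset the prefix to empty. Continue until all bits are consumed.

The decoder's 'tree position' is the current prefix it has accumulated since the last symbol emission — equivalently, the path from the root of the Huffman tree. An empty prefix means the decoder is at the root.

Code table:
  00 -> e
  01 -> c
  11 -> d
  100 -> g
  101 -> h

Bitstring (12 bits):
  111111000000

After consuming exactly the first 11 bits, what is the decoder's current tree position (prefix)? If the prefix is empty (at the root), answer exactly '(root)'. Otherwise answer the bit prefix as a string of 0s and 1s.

Bit 0: prefix='1' (no match yet)
Bit 1: prefix='11' -> emit 'd', reset
Bit 2: prefix='1' (no match yet)
Bit 3: prefix='11' -> emit 'd', reset
Bit 4: prefix='1' (no match yet)
Bit 5: prefix='11' -> emit 'd', reset
Bit 6: prefix='0' (no match yet)
Bit 7: prefix='00' -> emit 'e', reset
Bit 8: prefix='0' (no match yet)
Bit 9: prefix='00' -> emit 'e', reset
Bit 10: prefix='0' (no match yet)

Answer: 0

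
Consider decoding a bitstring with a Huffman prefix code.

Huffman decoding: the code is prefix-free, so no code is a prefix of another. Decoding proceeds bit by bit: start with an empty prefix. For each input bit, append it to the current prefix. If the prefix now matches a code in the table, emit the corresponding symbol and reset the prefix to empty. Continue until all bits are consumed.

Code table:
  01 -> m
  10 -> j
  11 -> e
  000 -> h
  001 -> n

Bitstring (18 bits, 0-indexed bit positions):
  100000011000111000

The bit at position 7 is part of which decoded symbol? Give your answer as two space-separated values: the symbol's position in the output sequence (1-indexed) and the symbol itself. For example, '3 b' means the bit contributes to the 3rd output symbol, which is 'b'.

Answer: 3 n

Derivation:
Bit 0: prefix='1' (no match yet)
Bit 1: prefix='10' -> emit 'j', reset
Bit 2: prefix='0' (no match yet)
Bit 3: prefix='00' (no match yet)
Bit 4: prefix='000' -> emit 'h', reset
Bit 5: prefix='0' (no match yet)
Bit 6: prefix='00' (no match yet)
Bit 7: prefix='001' -> emit 'n', reset
Bit 8: prefix='1' (no match yet)
Bit 9: prefix='10' -> emit 'j', reset
Bit 10: prefix='0' (no match yet)
Bit 11: prefix='00' (no match yet)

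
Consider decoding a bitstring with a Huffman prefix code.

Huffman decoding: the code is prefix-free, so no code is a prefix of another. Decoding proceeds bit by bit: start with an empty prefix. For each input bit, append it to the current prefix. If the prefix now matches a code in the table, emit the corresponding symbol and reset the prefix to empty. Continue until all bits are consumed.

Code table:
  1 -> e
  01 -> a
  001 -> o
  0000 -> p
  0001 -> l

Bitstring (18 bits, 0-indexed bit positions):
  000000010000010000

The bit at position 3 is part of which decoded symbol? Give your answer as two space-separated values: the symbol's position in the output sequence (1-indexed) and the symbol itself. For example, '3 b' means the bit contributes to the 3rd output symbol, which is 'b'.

Bit 0: prefix='0' (no match yet)
Bit 1: prefix='00' (no match yet)
Bit 2: prefix='000' (no match yet)
Bit 3: prefix='0000' -> emit 'p', reset
Bit 4: prefix='0' (no match yet)
Bit 5: prefix='00' (no match yet)
Bit 6: prefix='000' (no match yet)
Bit 7: prefix='0001' -> emit 'l', reset

Answer: 1 p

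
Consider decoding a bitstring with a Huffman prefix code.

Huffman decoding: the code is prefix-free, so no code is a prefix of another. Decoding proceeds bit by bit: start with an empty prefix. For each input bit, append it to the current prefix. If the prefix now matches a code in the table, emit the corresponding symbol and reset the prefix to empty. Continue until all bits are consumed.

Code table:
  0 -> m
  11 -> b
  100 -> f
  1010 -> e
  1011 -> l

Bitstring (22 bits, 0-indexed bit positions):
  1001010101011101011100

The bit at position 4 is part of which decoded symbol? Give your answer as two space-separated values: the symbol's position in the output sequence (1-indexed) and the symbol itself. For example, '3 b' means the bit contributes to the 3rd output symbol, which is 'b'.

Bit 0: prefix='1' (no match yet)
Bit 1: prefix='10' (no match yet)
Bit 2: prefix='100' -> emit 'f', reset
Bit 3: prefix='1' (no match yet)
Bit 4: prefix='10' (no match yet)
Bit 5: prefix='101' (no match yet)
Bit 6: prefix='1010' -> emit 'e', reset
Bit 7: prefix='1' (no match yet)
Bit 8: prefix='10' (no match yet)

Answer: 2 e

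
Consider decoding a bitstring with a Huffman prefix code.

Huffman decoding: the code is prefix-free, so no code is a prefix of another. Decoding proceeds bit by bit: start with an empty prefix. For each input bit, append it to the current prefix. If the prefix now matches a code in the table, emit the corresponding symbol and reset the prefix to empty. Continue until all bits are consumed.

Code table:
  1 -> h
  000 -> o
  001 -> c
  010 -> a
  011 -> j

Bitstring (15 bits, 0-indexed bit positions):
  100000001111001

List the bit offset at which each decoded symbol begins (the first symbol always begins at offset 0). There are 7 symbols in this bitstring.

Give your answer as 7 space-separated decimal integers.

Answer: 0 1 4 7 10 11 12

Derivation:
Bit 0: prefix='1' -> emit 'h', reset
Bit 1: prefix='0' (no match yet)
Bit 2: prefix='00' (no match yet)
Bit 3: prefix='000' -> emit 'o', reset
Bit 4: prefix='0' (no match yet)
Bit 5: prefix='00' (no match yet)
Bit 6: prefix='000' -> emit 'o', reset
Bit 7: prefix='0' (no match yet)
Bit 8: prefix='01' (no match yet)
Bit 9: prefix='011' -> emit 'j', reset
Bit 10: prefix='1' -> emit 'h', reset
Bit 11: prefix='1' -> emit 'h', reset
Bit 12: prefix='0' (no match yet)
Bit 13: prefix='00' (no match yet)
Bit 14: prefix='001' -> emit 'c', reset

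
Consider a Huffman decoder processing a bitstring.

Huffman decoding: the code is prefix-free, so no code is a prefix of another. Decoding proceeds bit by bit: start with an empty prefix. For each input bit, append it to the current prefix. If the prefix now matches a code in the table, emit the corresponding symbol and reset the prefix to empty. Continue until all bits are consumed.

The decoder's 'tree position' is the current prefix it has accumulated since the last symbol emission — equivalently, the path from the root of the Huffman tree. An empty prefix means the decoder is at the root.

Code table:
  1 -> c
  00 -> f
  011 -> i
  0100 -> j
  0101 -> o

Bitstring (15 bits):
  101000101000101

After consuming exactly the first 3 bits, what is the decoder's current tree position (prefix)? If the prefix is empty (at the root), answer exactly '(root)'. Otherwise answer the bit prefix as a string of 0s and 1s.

Answer: 01

Derivation:
Bit 0: prefix='1' -> emit 'c', reset
Bit 1: prefix='0' (no match yet)
Bit 2: prefix='01' (no match yet)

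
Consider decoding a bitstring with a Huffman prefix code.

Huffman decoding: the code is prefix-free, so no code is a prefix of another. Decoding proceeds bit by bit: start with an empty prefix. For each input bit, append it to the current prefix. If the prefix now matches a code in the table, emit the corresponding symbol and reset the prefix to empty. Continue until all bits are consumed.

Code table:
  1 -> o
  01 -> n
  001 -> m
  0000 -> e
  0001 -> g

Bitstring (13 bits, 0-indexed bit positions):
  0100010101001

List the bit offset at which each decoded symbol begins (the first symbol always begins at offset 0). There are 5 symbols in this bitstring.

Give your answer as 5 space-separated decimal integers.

Answer: 0 2 6 8 10

Derivation:
Bit 0: prefix='0' (no match yet)
Bit 1: prefix='01' -> emit 'n', reset
Bit 2: prefix='0' (no match yet)
Bit 3: prefix='00' (no match yet)
Bit 4: prefix='000' (no match yet)
Bit 5: prefix='0001' -> emit 'g', reset
Bit 6: prefix='0' (no match yet)
Bit 7: prefix='01' -> emit 'n', reset
Bit 8: prefix='0' (no match yet)
Bit 9: prefix='01' -> emit 'n', reset
Bit 10: prefix='0' (no match yet)
Bit 11: prefix='00' (no match yet)
Bit 12: prefix='001' -> emit 'm', reset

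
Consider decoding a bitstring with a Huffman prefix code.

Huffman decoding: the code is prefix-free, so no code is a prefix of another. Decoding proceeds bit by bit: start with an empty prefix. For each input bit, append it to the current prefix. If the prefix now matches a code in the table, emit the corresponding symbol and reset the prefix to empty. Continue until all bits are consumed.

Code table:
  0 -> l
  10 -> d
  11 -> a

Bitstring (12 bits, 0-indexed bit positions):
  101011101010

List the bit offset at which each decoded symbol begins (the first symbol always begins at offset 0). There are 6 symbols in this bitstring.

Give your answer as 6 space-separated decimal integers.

Bit 0: prefix='1' (no match yet)
Bit 1: prefix='10' -> emit 'd', reset
Bit 2: prefix='1' (no match yet)
Bit 3: prefix='10' -> emit 'd', reset
Bit 4: prefix='1' (no match yet)
Bit 5: prefix='11' -> emit 'a', reset
Bit 6: prefix='1' (no match yet)
Bit 7: prefix='10' -> emit 'd', reset
Bit 8: prefix='1' (no match yet)
Bit 9: prefix='10' -> emit 'd', reset
Bit 10: prefix='1' (no match yet)
Bit 11: prefix='10' -> emit 'd', reset

Answer: 0 2 4 6 8 10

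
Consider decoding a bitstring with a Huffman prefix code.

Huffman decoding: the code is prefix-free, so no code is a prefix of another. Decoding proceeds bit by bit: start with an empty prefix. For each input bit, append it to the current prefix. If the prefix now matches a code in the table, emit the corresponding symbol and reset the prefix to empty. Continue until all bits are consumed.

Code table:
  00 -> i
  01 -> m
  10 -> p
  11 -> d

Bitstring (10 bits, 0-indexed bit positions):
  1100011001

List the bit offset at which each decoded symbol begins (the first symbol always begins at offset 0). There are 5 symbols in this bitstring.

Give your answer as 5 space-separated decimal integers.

Bit 0: prefix='1' (no match yet)
Bit 1: prefix='11' -> emit 'd', reset
Bit 2: prefix='0' (no match yet)
Bit 3: prefix='00' -> emit 'i', reset
Bit 4: prefix='0' (no match yet)
Bit 5: prefix='01' -> emit 'm', reset
Bit 6: prefix='1' (no match yet)
Bit 7: prefix='10' -> emit 'p', reset
Bit 8: prefix='0' (no match yet)
Bit 9: prefix='01' -> emit 'm', reset

Answer: 0 2 4 6 8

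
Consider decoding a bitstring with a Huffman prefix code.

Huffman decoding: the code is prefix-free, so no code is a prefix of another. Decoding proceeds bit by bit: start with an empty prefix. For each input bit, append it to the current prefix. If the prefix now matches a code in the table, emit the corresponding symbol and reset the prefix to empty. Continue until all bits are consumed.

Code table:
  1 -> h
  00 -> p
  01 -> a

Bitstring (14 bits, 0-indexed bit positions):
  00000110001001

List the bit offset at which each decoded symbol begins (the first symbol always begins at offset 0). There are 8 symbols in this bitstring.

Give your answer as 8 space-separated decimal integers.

Answer: 0 2 4 6 7 9 11 13

Derivation:
Bit 0: prefix='0' (no match yet)
Bit 1: prefix='00' -> emit 'p', reset
Bit 2: prefix='0' (no match yet)
Bit 3: prefix='00' -> emit 'p', reset
Bit 4: prefix='0' (no match yet)
Bit 5: prefix='01' -> emit 'a', reset
Bit 6: prefix='1' -> emit 'h', reset
Bit 7: prefix='0' (no match yet)
Bit 8: prefix='00' -> emit 'p', reset
Bit 9: prefix='0' (no match yet)
Bit 10: prefix='01' -> emit 'a', reset
Bit 11: prefix='0' (no match yet)
Bit 12: prefix='00' -> emit 'p', reset
Bit 13: prefix='1' -> emit 'h', reset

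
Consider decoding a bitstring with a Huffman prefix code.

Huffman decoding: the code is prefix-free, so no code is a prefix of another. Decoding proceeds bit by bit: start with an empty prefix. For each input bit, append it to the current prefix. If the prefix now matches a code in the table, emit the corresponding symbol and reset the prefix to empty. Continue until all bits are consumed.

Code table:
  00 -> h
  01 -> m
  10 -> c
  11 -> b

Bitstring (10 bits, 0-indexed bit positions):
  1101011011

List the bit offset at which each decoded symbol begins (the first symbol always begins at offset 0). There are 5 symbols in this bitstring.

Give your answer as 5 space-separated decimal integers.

Answer: 0 2 4 6 8

Derivation:
Bit 0: prefix='1' (no match yet)
Bit 1: prefix='11' -> emit 'b', reset
Bit 2: prefix='0' (no match yet)
Bit 3: prefix='01' -> emit 'm', reset
Bit 4: prefix='0' (no match yet)
Bit 5: prefix='01' -> emit 'm', reset
Bit 6: prefix='1' (no match yet)
Bit 7: prefix='10' -> emit 'c', reset
Bit 8: prefix='1' (no match yet)
Bit 9: prefix='11' -> emit 'b', reset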